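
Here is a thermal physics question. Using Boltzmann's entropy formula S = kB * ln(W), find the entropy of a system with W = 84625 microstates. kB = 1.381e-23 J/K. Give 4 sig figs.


Step 1: ln(W) = ln(84625) = 11.35
Step 2: S = kB * ln(W) = 1.381e-23 * 11.35
Step 3: S = 1.567e-22 J/K

1.567e-22


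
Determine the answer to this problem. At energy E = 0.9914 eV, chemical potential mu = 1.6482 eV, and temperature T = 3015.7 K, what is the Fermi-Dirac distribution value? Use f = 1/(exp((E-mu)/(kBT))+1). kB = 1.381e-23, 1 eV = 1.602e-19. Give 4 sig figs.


Step 1: (E - mu) = 0.9914 - 1.6482 = -0.6568 eV
Step 2: Convert: (E-mu)*eV = -1.052e-19 J
Step 3: x = (E-mu)*eV/(kB*T) = -2.526
Step 4: f = 1/(exp(-2.526)+1) = 0.926

0.926


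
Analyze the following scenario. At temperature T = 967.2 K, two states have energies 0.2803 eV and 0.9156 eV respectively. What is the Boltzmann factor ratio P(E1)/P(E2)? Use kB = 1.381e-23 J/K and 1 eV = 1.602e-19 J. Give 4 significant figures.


Step 1: Compute energy difference dE = E1 - E2 = 0.2803 - 0.9156 = -0.6353 eV
Step 2: Convert to Joules: dE_J = -0.6353 * 1.602e-19 = -1.018e-19 J
Step 3: Compute exponent = -dE_J / (kB * T) = -(-1.018e-19) / (1.381e-23 * 967.2) = 7.62
Step 4: P(E1)/P(E2) = exp(7.62) = 2038

2038


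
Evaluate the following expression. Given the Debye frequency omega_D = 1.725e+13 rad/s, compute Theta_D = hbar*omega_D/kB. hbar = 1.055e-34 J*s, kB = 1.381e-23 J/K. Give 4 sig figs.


Step 1: hbar*omega_D = 1.055e-34 * 1.725e+13 = 1.82e-21 J
Step 2: Theta_D = 1.82e-21 / 1.381e-23
Step 3: Theta_D = 131.8 K

131.8


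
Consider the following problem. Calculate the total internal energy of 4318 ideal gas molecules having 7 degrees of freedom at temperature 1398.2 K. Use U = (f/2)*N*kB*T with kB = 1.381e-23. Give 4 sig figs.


Step 1: f/2 = 7/2 = 3.5
Step 2: N*kB*T = 4318*1.381e-23*1398.2 = 8.338e-17
Step 3: U = 3.5 * 8.338e-17 = 2.918e-16 J

2.918e-16


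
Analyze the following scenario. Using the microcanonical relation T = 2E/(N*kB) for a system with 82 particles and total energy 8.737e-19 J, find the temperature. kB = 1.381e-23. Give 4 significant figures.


Step 1: Numerator = 2*E = 2*8.737e-19 = 1.747e-18 J
Step 2: Denominator = N*kB = 82*1.381e-23 = 1.132e-21
Step 3: T = 1.747e-18 / 1.132e-21 = 1543 K

1543


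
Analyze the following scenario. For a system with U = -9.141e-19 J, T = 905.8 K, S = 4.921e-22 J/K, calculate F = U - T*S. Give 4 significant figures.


Step 1: T*S = 905.8 * 4.921e-22 = 4.457e-19 J
Step 2: F = U - T*S = -9.141e-19 - 4.457e-19
Step 3: F = -1.36e-18 J

-1.36e-18


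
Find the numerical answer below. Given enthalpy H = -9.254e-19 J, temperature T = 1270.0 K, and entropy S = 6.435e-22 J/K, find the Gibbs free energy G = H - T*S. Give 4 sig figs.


Step 1: T*S = 1270.0 * 6.435e-22 = 8.172e-19 J
Step 2: G = H - T*S = -9.254e-19 - 8.172e-19
Step 3: G = -1.743e-18 J

-1.743e-18


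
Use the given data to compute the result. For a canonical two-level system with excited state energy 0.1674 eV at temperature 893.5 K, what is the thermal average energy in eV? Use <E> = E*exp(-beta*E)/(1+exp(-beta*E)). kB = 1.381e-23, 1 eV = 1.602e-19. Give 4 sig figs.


Step 1: beta*E = 0.1674*1.602e-19/(1.381e-23*893.5) = 2.173
Step 2: exp(-beta*E) = 0.1138
Step 3: <E> = 0.1674*0.1138/(1+0.1138) = 0.0171 eV

0.0171


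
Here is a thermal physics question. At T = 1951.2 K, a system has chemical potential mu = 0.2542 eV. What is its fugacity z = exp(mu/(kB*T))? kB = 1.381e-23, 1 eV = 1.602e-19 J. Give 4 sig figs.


Step 1: Convert mu to Joules: 0.2542*1.602e-19 = 4.072e-20 J
Step 2: kB*T = 1.381e-23*1951.2 = 2.695e-20 J
Step 3: mu/(kB*T) = 1.511
Step 4: z = exp(1.511) = 4.532

4.532


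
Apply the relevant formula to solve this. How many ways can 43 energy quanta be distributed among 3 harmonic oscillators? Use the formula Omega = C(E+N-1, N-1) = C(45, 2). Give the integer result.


Step 1: Use binomial coefficient C(45, 2)
Step 2: Numerator = 45! / 43!
Step 3: Denominator = 2!
Step 4: Omega = 990

990


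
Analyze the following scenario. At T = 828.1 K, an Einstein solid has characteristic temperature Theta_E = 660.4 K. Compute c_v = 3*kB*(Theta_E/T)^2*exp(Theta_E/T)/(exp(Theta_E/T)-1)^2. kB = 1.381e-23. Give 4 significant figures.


Step 1: x = Theta_E/T = 660.4/828.1 = 0.7975
Step 2: x^2 = 0.636
Step 3: exp(x) = 2.22
Step 4: c_v = 3*1.381e-23*0.636*2.22/(2.22-1)^2 = 3.93e-23

3.93e-23


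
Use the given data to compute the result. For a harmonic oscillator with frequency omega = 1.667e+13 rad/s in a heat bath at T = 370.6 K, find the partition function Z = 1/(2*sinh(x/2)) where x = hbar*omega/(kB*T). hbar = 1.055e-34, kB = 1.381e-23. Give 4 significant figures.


Step 1: Compute x = hbar*omega/(kB*T) = 1.055e-34*1.667e+13/(1.381e-23*370.6) = 0.3436
Step 2: x/2 = 0.1718
Step 3: sinh(x/2) = 0.1727
Step 4: Z = 1/(2*0.1727) = 2.896

2.896


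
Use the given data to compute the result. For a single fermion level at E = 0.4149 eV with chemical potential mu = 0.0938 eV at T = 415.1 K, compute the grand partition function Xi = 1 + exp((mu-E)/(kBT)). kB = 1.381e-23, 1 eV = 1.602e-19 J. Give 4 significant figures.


Step 1: (mu - E) = 0.0938 - 0.4149 = -0.3211 eV
Step 2: x = (mu-E)*eV/(kB*T) = -0.3211*1.602e-19/(1.381e-23*415.1) = -8.973
Step 3: exp(x) = 0.0001267
Step 4: Xi = 1 + 0.0001267 = 1

1


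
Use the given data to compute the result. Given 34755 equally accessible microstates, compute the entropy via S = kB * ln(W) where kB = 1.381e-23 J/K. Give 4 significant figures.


Step 1: ln(W) = ln(34755) = 10.46
Step 2: S = kB * ln(W) = 1.381e-23 * 10.46
Step 3: S = 1.444e-22 J/K

1.444e-22


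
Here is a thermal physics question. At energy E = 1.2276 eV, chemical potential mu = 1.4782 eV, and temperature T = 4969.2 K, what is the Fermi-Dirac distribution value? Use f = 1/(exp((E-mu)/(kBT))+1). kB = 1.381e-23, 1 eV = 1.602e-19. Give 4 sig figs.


Step 1: (E - mu) = 1.2276 - 1.4782 = -0.2506 eV
Step 2: Convert: (E-mu)*eV = -4.015e-20 J
Step 3: x = (E-mu)*eV/(kB*T) = -0.585
Step 4: f = 1/(exp(-0.585)+1) = 0.6422

0.6422


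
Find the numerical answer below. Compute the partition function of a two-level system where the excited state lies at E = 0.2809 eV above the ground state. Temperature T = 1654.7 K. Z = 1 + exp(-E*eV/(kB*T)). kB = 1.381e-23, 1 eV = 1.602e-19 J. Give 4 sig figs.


Step 1: Compute beta*E = E*eV/(kB*T) = 0.2809*1.602e-19/(1.381e-23*1654.7) = 1.969
Step 2: exp(-beta*E) = exp(-1.969) = 0.1396
Step 3: Z = 1 + 0.1396 = 1.14

1.14


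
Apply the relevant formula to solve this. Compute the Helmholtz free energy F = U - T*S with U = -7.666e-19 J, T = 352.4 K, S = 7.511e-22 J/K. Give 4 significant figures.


Step 1: T*S = 352.4 * 7.511e-22 = 2.647e-19 J
Step 2: F = U - T*S = -7.666e-19 - 2.647e-19
Step 3: F = -1.031e-18 J

-1.031e-18


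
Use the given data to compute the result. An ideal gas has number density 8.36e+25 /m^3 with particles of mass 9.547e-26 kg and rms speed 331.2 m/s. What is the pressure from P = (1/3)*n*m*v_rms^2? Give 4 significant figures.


Step 1: v_rms^2 = 331.2^2 = 1.097e+05
Step 2: n*m = 8.36e+25*9.547e-26 = 7.981
Step 3: P = (1/3)*7.981*1.097e+05 = 2.918e+05 Pa

2.918e+05


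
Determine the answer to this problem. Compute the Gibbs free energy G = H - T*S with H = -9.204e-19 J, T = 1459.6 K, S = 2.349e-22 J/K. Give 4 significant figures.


Step 1: T*S = 1459.6 * 2.349e-22 = 3.429e-19 J
Step 2: G = H - T*S = -9.204e-19 - 3.429e-19
Step 3: G = -1.263e-18 J

-1.263e-18


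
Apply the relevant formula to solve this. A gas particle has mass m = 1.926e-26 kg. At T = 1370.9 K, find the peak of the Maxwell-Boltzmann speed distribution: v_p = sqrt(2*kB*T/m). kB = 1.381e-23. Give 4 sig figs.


Step 1: Numerator = 2*kB*T = 2*1.381e-23*1370.9 = 3.786e-20
Step 2: Ratio = 3.786e-20 / 1.926e-26 = 1.966e+06
Step 3: v_p = sqrt(1.966e+06) = 1402 m/s

1402


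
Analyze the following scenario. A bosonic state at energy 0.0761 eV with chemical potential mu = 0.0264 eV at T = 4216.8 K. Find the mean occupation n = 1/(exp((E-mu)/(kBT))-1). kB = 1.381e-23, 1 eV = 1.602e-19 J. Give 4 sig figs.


Step 1: (E - mu) = 0.0497 eV
Step 2: x = (E-mu)*eV/(kB*T) = 0.0497*1.602e-19/(1.381e-23*4216.8) = 0.1367
Step 3: exp(x) = 1.147
Step 4: n = 1/(exp(x)-1) = 6.825

6.825


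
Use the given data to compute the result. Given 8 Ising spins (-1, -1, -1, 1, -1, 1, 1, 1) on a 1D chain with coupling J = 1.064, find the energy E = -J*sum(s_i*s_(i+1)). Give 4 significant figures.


Step 1: Nearest-neighbor products: 1, 1, -1, -1, -1, 1, 1
Step 2: Sum of products = 1
Step 3: E = -1.064 * 1 = -1.064

-1.064


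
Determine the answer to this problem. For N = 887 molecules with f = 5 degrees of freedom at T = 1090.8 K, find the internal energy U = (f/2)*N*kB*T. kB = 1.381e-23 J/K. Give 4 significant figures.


Step 1: f/2 = 5/2 = 2.5
Step 2: N*kB*T = 887*1.381e-23*1090.8 = 1.336e-17
Step 3: U = 2.5 * 1.336e-17 = 3.34e-17 J

3.34e-17


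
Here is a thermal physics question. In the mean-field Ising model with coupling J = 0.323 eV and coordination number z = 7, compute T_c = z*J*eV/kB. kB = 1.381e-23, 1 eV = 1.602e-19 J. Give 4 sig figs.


Step 1: z*J = 7*0.323 = 2.261 eV
Step 2: Convert to Joules: 2.261*1.602e-19 = 3.622e-19 J
Step 3: T_c = 3.622e-19 / 1.381e-23 = 2.623e+04 K

2.623e+04


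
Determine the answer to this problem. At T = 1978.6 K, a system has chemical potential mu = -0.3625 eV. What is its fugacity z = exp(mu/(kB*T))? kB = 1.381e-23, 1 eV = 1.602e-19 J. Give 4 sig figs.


Step 1: Convert mu to Joules: -0.3625*1.602e-19 = -5.807e-20 J
Step 2: kB*T = 1.381e-23*1978.6 = 2.732e-20 J
Step 3: mu/(kB*T) = -2.125
Step 4: z = exp(-2.125) = 0.1194

0.1194


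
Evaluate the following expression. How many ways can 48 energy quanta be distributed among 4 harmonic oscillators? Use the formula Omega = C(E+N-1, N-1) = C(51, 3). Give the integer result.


Step 1: Use binomial coefficient C(51, 3)
Step 2: Numerator = 51! / 48!
Step 3: Denominator = 3!
Step 4: Omega = 20825

20825


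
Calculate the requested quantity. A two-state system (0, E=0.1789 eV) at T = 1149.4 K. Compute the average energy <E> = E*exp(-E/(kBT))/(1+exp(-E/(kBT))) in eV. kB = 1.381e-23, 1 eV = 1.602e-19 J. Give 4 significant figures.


Step 1: beta*E = 0.1789*1.602e-19/(1.381e-23*1149.4) = 1.806
Step 2: exp(-beta*E) = 0.1644
Step 3: <E> = 0.1789*0.1644/(1+0.1644) = 0.02526 eV

0.02526


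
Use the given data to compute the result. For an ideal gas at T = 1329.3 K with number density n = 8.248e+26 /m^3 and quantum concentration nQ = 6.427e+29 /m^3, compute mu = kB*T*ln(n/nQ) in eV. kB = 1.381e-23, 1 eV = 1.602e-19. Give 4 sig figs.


Step 1: n/nQ = 8.248e+26/6.427e+29 = 0.001283
Step 2: ln(n/nQ) = -6.658
Step 3: mu = kB*T*ln(n/nQ) = 1.836e-20*-6.658 = -1.222e-19 J
Step 4: Convert to eV: -1.222e-19/1.602e-19 = -0.763 eV

-0.763


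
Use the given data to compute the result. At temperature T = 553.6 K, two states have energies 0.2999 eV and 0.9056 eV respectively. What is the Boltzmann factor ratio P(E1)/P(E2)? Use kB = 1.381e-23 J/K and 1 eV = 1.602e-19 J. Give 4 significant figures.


Step 1: Compute energy difference dE = E1 - E2 = 0.2999 - 0.9056 = -0.6057 eV
Step 2: Convert to Joules: dE_J = -0.6057 * 1.602e-19 = -9.703e-20 J
Step 3: Compute exponent = -dE_J / (kB * T) = -(-9.703e-20) / (1.381e-23 * 553.6) = 12.69
Step 4: P(E1)/P(E2) = exp(12.69) = 3.251e+05

3.251e+05


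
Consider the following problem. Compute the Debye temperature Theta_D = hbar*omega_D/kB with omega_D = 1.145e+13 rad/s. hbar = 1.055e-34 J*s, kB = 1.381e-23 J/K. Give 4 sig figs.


Step 1: hbar*omega_D = 1.055e-34 * 1.145e+13 = 1.208e-21 J
Step 2: Theta_D = 1.208e-21 / 1.381e-23
Step 3: Theta_D = 87.47 K

87.47


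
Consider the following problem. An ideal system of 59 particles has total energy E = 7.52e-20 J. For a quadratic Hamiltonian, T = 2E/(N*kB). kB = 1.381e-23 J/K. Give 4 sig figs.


Step 1: Numerator = 2*E = 2*7.52e-20 = 1.504e-19 J
Step 2: Denominator = N*kB = 59*1.381e-23 = 8.148e-22
Step 3: T = 1.504e-19 / 8.148e-22 = 184.6 K

184.6


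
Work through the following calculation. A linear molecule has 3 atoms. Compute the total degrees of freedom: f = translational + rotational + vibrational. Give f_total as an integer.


Step 1: Translational DOF = 3
Step 2: Rotational DOF (linear) = 2
Step 3: Vibrational DOF = 3*3 - 5 = 4
Step 4: Total = 3 + 2 + 4 = 9

9


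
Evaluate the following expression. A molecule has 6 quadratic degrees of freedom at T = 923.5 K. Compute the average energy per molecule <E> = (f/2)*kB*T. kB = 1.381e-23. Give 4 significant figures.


Step 1: f/2 = 6/2 = 3
Step 2: kB*T = 1.381e-23 * 923.5 = 1.275e-20
Step 3: <E> = 3 * 1.275e-20 = 3.826e-20 J

3.826e-20


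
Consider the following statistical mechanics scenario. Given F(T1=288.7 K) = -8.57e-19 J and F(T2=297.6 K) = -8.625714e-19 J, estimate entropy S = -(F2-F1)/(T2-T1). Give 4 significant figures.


Step 1: dF = F2 - F1 = -8.625714e-19 - (-8.57e-19) = -5.5714e-21 J
Step 2: dT = T2 - T1 = 297.6 - 288.7 = 8.9 K
Step 3: S = -dF/dT = -(-5.5714e-21)/8.9 = 6.26e-22 J/K

6.26e-22


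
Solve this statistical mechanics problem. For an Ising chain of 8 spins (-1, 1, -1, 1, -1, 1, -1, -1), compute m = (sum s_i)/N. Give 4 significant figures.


Step 1: Count up spins (+1): 3, down spins (-1): 5
Step 2: Total magnetization M = 3 - 5 = -2
Step 3: m = M/N = -2/8 = -0.25

-0.25


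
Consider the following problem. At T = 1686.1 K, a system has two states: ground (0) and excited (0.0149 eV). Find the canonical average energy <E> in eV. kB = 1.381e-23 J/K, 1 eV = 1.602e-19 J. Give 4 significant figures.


Step 1: beta*E = 0.0149*1.602e-19/(1.381e-23*1686.1) = 0.1025
Step 2: exp(-beta*E) = 0.9026
Step 3: <E> = 0.0149*0.9026/(1+0.9026) = 0.007068 eV

0.007068


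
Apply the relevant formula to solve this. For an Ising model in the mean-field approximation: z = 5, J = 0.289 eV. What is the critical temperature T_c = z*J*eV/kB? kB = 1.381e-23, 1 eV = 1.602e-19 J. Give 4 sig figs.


Step 1: z*J = 5*0.289 = 1.445 eV
Step 2: Convert to Joules: 1.445*1.602e-19 = 2.315e-19 J
Step 3: T_c = 2.315e-19 / 1.381e-23 = 1.676e+04 K

1.676e+04


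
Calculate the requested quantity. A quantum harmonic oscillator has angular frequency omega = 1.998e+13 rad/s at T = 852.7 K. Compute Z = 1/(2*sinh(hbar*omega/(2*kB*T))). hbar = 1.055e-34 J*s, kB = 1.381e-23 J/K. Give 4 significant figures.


Step 1: Compute x = hbar*omega/(kB*T) = 1.055e-34*1.998e+13/(1.381e-23*852.7) = 0.179
Step 2: x/2 = 0.0895
Step 3: sinh(x/2) = 0.08962
Step 4: Z = 1/(2*0.08962) = 5.579

5.579


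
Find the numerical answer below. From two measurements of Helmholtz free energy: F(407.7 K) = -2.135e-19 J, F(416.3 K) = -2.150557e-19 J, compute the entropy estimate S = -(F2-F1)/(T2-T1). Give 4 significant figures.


Step 1: dF = F2 - F1 = -2.150557e-19 - (-2.135e-19) = -1.5557e-21 J
Step 2: dT = T2 - T1 = 416.3 - 407.7 = 8.6 K
Step 3: S = -dF/dT = -(-1.5557e-21)/8.6 = 1.809e-22 J/K

1.809e-22


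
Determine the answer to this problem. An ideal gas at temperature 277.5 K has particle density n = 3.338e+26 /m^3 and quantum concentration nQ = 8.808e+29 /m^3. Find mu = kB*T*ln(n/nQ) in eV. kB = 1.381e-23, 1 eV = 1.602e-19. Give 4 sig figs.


Step 1: n/nQ = 3.338e+26/8.808e+29 = 0.000379
Step 2: ln(n/nQ) = -7.878
Step 3: mu = kB*T*ln(n/nQ) = 3.832e-21*-7.878 = -3.019e-20 J
Step 4: Convert to eV: -3.019e-20/1.602e-19 = -0.1885 eV

-0.1885


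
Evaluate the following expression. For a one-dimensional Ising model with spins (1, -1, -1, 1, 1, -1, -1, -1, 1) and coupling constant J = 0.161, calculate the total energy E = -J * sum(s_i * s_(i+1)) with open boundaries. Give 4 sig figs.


Step 1: Nearest-neighbor products: -1, 1, -1, 1, -1, 1, 1, -1
Step 2: Sum of products = 0
Step 3: E = -0.161 * 0 = 0

0


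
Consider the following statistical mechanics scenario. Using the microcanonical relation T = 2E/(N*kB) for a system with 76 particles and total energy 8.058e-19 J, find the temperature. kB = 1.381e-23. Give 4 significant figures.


Step 1: Numerator = 2*E = 2*8.058e-19 = 1.612e-18 J
Step 2: Denominator = N*kB = 76*1.381e-23 = 1.05e-21
Step 3: T = 1.612e-18 / 1.05e-21 = 1536 K

1536


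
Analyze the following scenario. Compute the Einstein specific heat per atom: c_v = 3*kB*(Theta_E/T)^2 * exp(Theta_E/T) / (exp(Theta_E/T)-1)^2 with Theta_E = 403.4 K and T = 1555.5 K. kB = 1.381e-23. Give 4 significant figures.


Step 1: x = Theta_E/T = 403.4/1555.5 = 0.2593
Step 2: x^2 = 0.06726
Step 3: exp(x) = 1.296
Step 4: c_v = 3*1.381e-23*0.06726*1.296/(1.296-1)^2 = 4.12e-23

4.12e-23


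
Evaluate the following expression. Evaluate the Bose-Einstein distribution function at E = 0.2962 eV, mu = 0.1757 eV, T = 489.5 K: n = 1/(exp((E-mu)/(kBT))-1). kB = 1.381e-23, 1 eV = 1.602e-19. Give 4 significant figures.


Step 1: (E - mu) = 0.1205 eV
Step 2: x = (E-mu)*eV/(kB*T) = 0.1205*1.602e-19/(1.381e-23*489.5) = 2.856
Step 3: exp(x) = 17.39
Step 4: n = 1/(exp(x)-1) = 0.06103

0.06103


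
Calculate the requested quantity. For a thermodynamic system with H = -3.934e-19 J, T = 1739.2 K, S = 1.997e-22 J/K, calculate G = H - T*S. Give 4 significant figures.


Step 1: T*S = 1739.2 * 1.997e-22 = 3.473e-19 J
Step 2: G = H - T*S = -3.934e-19 - 3.473e-19
Step 3: G = -7.407e-19 J

-7.407e-19


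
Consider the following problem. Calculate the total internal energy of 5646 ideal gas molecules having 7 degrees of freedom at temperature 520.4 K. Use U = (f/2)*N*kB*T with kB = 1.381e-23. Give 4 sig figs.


Step 1: f/2 = 7/2 = 3.5
Step 2: N*kB*T = 5646*1.381e-23*520.4 = 4.058e-17
Step 3: U = 3.5 * 4.058e-17 = 1.42e-16 J

1.42e-16


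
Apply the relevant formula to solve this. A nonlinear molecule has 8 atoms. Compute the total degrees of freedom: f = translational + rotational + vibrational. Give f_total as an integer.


Step 1: Translational DOF = 3
Step 2: Rotational DOF (nonlinear) = 3
Step 3: Vibrational DOF = 3*8 - 6 = 18
Step 4: Total = 3 + 3 + 18 = 24

24


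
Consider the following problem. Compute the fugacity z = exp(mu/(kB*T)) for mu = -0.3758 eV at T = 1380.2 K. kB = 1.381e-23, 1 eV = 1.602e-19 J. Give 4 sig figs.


Step 1: Convert mu to Joules: -0.3758*1.602e-19 = -6.02e-20 J
Step 2: kB*T = 1.381e-23*1380.2 = 1.906e-20 J
Step 3: mu/(kB*T) = -3.159
Step 4: z = exp(-3.159) = 0.04249

0.04249


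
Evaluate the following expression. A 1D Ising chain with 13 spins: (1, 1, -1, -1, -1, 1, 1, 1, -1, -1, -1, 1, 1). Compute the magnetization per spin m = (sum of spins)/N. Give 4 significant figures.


Step 1: Count up spins (+1): 7, down spins (-1): 6
Step 2: Total magnetization M = 7 - 6 = 1
Step 3: m = M/N = 1/13 = 0.07692

0.07692


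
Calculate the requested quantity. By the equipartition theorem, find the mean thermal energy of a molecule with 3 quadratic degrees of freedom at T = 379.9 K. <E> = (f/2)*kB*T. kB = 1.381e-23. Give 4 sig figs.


Step 1: f/2 = 3/2 = 1.5
Step 2: kB*T = 1.381e-23 * 379.9 = 5.246e-21
Step 3: <E> = 1.5 * 5.246e-21 = 7.87e-21 J

7.87e-21


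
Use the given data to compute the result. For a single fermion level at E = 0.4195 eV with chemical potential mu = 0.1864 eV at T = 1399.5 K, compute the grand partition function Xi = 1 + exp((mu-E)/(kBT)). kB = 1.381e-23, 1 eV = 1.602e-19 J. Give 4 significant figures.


Step 1: (mu - E) = 0.1864 - 0.4195 = -0.2331 eV
Step 2: x = (mu-E)*eV/(kB*T) = -0.2331*1.602e-19/(1.381e-23*1399.5) = -1.932
Step 3: exp(x) = 0.1448
Step 4: Xi = 1 + 0.1448 = 1.145

1.145


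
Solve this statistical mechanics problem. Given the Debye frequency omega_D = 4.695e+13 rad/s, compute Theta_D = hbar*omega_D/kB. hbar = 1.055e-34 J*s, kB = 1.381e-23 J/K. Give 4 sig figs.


Step 1: hbar*omega_D = 1.055e-34 * 4.695e+13 = 4.953e-21 J
Step 2: Theta_D = 4.953e-21 / 1.381e-23
Step 3: Theta_D = 358.7 K

358.7


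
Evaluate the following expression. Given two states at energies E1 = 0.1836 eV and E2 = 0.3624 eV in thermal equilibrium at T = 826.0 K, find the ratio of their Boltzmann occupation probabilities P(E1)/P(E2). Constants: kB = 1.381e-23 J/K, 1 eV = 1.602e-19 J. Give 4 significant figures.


Step 1: Compute energy difference dE = E1 - E2 = 0.1836 - 0.3624 = -0.1788 eV
Step 2: Convert to Joules: dE_J = -0.1788 * 1.602e-19 = -2.864e-20 J
Step 3: Compute exponent = -dE_J / (kB * T) = -(-2.864e-20) / (1.381e-23 * 826.0) = 2.511
Step 4: P(E1)/P(E2) = exp(2.511) = 12.32

12.32


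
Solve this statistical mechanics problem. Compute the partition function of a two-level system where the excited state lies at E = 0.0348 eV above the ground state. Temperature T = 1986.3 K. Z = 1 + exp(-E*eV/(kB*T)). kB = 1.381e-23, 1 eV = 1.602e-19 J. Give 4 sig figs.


Step 1: Compute beta*E = E*eV/(kB*T) = 0.0348*1.602e-19/(1.381e-23*1986.3) = 0.2032
Step 2: exp(-beta*E) = exp(-0.2032) = 0.8161
Step 3: Z = 1 + 0.8161 = 1.816

1.816


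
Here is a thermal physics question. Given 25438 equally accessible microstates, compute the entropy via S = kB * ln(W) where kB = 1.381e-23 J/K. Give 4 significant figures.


Step 1: ln(W) = ln(25438) = 10.14
Step 2: S = kB * ln(W) = 1.381e-23 * 10.14
Step 3: S = 1.401e-22 J/K

1.401e-22


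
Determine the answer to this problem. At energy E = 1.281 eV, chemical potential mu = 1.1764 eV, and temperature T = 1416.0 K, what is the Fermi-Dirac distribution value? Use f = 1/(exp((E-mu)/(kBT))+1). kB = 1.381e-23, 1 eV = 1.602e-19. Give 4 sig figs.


Step 1: (E - mu) = 1.281 - 1.1764 = 0.1046 eV
Step 2: Convert: (E-mu)*eV = 1.676e-20 J
Step 3: x = (E-mu)*eV/(kB*T) = 0.8569
Step 4: f = 1/(exp(0.8569)+1) = 0.298

0.298


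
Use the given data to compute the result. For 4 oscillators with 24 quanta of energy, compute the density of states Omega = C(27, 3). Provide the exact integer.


Step 1: Use binomial coefficient C(27, 3)
Step 2: Numerator = 27! / 24!
Step 3: Denominator = 3!
Step 4: Omega = 2925

2925


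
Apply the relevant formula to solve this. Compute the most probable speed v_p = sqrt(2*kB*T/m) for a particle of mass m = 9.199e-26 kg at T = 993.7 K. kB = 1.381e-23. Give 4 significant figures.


Step 1: Numerator = 2*kB*T = 2*1.381e-23*993.7 = 2.745e-20
Step 2: Ratio = 2.745e-20 / 9.199e-26 = 2.984e+05
Step 3: v_p = sqrt(2.984e+05) = 546.2 m/s

546.2


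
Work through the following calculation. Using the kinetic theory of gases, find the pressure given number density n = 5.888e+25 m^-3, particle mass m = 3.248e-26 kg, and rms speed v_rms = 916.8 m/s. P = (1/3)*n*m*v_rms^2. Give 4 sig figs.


Step 1: v_rms^2 = 916.8^2 = 8.405e+05
Step 2: n*m = 5.888e+25*3.248e-26 = 1.912
Step 3: P = (1/3)*1.912*8.405e+05 = 5.358e+05 Pa

5.358e+05


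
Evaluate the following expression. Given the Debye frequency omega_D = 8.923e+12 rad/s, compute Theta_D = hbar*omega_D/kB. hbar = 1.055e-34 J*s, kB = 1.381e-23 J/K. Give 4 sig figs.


Step 1: hbar*omega_D = 1.055e-34 * 8.923e+12 = 9.414e-22 J
Step 2: Theta_D = 9.414e-22 / 1.381e-23
Step 3: Theta_D = 68.17 K

68.17


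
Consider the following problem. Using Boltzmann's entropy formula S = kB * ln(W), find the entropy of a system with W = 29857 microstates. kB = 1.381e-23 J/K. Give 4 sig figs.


Step 1: ln(W) = ln(29857) = 10.3
Step 2: S = kB * ln(W) = 1.381e-23 * 10.3
Step 3: S = 1.423e-22 J/K

1.423e-22


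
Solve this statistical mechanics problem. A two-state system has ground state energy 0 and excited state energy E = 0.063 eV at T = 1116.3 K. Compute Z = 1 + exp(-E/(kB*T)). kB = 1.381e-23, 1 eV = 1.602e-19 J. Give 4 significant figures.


Step 1: Compute beta*E = E*eV/(kB*T) = 0.063*1.602e-19/(1.381e-23*1116.3) = 0.6547
Step 2: exp(-beta*E) = exp(-0.6547) = 0.5196
Step 3: Z = 1 + 0.5196 = 1.52

1.52


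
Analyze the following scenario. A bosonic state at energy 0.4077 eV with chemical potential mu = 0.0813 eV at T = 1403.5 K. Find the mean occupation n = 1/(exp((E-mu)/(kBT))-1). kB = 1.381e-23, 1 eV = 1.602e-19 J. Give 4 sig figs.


Step 1: (E - mu) = 0.3264 eV
Step 2: x = (E-mu)*eV/(kB*T) = 0.3264*1.602e-19/(1.381e-23*1403.5) = 2.698
Step 3: exp(x) = 14.85
Step 4: n = 1/(exp(x)-1) = 0.07222

0.07222


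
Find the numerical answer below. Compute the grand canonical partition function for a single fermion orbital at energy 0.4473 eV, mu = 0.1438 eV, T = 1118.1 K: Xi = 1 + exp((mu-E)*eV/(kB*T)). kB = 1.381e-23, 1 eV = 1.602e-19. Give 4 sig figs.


Step 1: (mu - E) = 0.1438 - 0.4473 = -0.3035 eV
Step 2: x = (mu-E)*eV/(kB*T) = -0.3035*1.602e-19/(1.381e-23*1118.1) = -3.149
Step 3: exp(x) = 0.0429
Step 4: Xi = 1 + 0.0429 = 1.043

1.043


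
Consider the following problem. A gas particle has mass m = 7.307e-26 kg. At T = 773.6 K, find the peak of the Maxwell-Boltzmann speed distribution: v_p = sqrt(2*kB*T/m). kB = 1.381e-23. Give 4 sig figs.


Step 1: Numerator = 2*kB*T = 2*1.381e-23*773.6 = 2.137e-20
Step 2: Ratio = 2.137e-20 / 7.307e-26 = 2.924e+05
Step 3: v_p = sqrt(2.924e+05) = 540.8 m/s

540.8


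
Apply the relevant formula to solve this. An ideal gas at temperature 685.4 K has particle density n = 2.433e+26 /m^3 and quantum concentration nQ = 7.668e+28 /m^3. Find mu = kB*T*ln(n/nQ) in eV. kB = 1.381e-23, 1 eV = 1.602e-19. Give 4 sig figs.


Step 1: n/nQ = 2.433e+26/7.668e+28 = 0.003173
Step 2: ln(n/nQ) = -5.753
Step 3: mu = kB*T*ln(n/nQ) = 9.465e-21*-5.753 = -5.446e-20 J
Step 4: Convert to eV: -5.446e-20/1.602e-19 = -0.3399 eV

-0.3399


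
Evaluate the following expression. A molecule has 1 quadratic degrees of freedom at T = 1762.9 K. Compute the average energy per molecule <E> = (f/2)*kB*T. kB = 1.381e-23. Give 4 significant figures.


Step 1: f/2 = 1/2 = 0.5
Step 2: kB*T = 1.381e-23 * 1762.9 = 2.435e-20
Step 3: <E> = 0.5 * 2.435e-20 = 1.217e-20 J

1.217e-20


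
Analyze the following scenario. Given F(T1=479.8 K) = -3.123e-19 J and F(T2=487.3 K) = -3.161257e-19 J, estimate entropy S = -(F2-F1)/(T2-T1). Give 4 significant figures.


Step 1: dF = F2 - F1 = -3.161257e-19 - (-3.123e-19) = -3.8257e-21 J
Step 2: dT = T2 - T1 = 487.3 - 479.8 = 7.5 K
Step 3: S = -dF/dT = -(-3.8257e-21)/7.5 = 5.101e-22 J/K

5.101e-22


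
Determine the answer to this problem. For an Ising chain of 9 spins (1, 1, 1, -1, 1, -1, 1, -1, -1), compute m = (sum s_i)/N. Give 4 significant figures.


Step 1: Count up spins (+1): 5, down spins (-1): 4
Step 2: Total magnetization M = 5 - 4 = 1
Step 3: m = M/N = 1/9 = 0.1111

0.1111


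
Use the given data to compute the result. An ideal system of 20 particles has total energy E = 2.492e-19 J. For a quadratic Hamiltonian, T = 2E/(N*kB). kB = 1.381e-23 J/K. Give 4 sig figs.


Step 1: Numerator = 2*E = 2*2.492e-19 = 4.984e-19 J
Step 2: Denominator = N*kB = 20*1.381e-23 = 2.762e-22
Step 3: T = 4.984e-19 / 2.762e-22 = 1804 K

1804


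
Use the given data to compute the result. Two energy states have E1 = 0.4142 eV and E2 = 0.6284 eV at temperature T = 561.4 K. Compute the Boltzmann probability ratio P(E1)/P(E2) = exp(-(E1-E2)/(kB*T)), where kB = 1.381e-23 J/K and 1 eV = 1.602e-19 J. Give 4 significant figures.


Step 1: Compute energy difference dE = E1 - E2 = 0.4142 - 0.6284 = -0.2142 eV
Step 2: Convert to Joules: dE_J = -0.2142 * 1.602e-19 = -3.431e-20 J
Step 3: Compute exponent = -dE_J / (kB * T) = -(-3.431e-20) / (1.381e-23 * 561.4) = 4.426
Step 4: P(E1)/P(E2) = exp(4.426) = 83.6

83.6


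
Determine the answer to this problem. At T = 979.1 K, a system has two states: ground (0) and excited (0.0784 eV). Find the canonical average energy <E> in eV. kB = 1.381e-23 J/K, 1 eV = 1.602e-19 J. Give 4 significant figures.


Step 1: beta*E = 0.0784*1.602e-19/(1.381e-23*979.1) = 0.9289
Step 2: exp(-beta*E) = 0.395
Step 3: <E> = 0.0784*0.395/(1+0.395) = 0.0222 eV

0.0222


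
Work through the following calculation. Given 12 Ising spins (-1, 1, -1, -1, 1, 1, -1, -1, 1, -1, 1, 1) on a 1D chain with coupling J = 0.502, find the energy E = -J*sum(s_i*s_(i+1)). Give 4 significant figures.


Step 1: Nearest-neighbor products: -1, -1, 1, -1, 1, -1, 1, -1, -1, -1, 1
Step 2: Sum of products = -3
Step 3: E = -0.502 * -3 = 1.506

1.506


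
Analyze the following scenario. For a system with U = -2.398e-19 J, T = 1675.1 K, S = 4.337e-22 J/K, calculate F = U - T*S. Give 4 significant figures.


Step 1: T*S = 1675.1 * 4.337e-22 = 7.265e-19 J
Step 2: F = U - T*S = -2.398e-19 - 7.265e-19
Step 3: F = -9.663e-19 J

-9.663e-19


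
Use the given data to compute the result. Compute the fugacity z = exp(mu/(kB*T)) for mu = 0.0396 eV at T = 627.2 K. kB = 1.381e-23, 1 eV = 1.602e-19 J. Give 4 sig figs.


Step 1: Convert mu to Joules: 0.0396*1.602e-19 = 6.344e-21 J
Step 2: kB*T = 1.381e-23*627.2 = 8.662e-21 J
Step 3: mu/(kB*T) = 0.7324
Step 4: z = exp(0.7324) = 2.08

2.08


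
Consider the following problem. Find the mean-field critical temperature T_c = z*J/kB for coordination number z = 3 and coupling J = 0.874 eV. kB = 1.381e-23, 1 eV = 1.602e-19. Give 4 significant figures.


Step 1: z*J = 3*0.874 = 2.622 eV
Step 2: Convert to Joules: 2.622*1.602e-19 = 4.2e-19 J
Step 3: T_c = 4.2e-19 / 1.381e-23 = 3.042e+04 K

3.042e+04


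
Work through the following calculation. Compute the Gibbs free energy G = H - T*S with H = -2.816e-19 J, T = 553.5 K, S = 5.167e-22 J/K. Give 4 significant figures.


Step 1: T*S = 553.5 * 5.167e-22 = 2.86e-19 J
Step 2: G = H - T*S = -2.816e-19 - 2.86e-19
Step 3: G = -5.676e-19 J

-5.676e-19


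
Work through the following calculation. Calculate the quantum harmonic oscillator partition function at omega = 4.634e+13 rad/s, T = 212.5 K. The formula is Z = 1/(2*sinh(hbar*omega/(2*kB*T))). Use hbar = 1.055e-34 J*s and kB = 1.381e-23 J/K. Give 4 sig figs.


Step 1: Compute x = hbar*omega/(kB*T) = 1.055e-34*4.634e+13/(1.381e-23*212.5) = 1.666
Step 2: x/2 = 0.833
Step 3: sinh(x/2) = 0.9327
Step 4: Z = 1/(2*0.9327) = 0.5361

0.5361


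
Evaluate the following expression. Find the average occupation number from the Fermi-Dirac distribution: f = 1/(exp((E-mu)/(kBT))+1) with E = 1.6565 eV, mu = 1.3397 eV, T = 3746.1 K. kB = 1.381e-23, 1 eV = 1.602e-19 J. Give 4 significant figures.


Step 1: (E - mu) = 1.6565 - 1.3397 = 0.3168 eV
Step 2: Convert: (E-mu)*eV = 5.075e-20 J
Step 3: x = (E-mu)*eV/(kB*T) = 0.981
Step 4: f = 1/(exp(0.981)+1) = 0.2727

0.2727


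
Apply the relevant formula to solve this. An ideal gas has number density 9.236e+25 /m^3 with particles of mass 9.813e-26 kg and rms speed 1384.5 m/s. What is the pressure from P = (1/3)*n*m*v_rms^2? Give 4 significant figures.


Step 1: v_rms^2 = 1384.5^2 = 1.917e+06
Step 2: n*m = 9.236e+25*9.813e-26 = 9.063
Step 3: P = (1/3)*9.063*1.917e+06 = 5.791e+06 Pa

5.791e+06


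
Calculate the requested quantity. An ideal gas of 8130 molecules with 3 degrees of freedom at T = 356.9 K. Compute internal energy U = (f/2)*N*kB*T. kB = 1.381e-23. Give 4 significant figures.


Step 1: f/2 = 3/2 = 1.5
Step 2: N*kB*T = 8130*1.381e-23*356.9 = 4.007e-17
Step 3: U = 1.5 * 4.007e-17 = 6.011e-17 J

6.011e-17


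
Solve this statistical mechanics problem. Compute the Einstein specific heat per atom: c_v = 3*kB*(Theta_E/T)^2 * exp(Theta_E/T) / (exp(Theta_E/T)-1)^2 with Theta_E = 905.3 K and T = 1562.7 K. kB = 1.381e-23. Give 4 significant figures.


Step 1: x = Theta_E/T = 905.3/1562.7 = 0.5793
Step 2: x^2 = 0.3356
Step 3: exp(x) = 1.785
Step 4: c_v = 3*1.381e-23*0.3356*1.785/(1.785-1)^2 = 4.029e-23

4.029e-23


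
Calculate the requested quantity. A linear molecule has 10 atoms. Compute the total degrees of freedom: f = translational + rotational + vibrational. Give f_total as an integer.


Step 1: Translational DOF = 3
Step 2: Rotational DOF (linear) = 2
Step 3: Vibrational DOF = 3*10 - 5 = 25
Step 4: Total = 3 + 2 + 25 = 30

30


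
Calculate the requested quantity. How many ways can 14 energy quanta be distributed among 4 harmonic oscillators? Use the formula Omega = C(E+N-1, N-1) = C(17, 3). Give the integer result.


Step 1: Use binomial coefficient C(17, 3)
Step 2: Numerator = 17! / 14!
Step 3: Denominator = 3!
Step 4: Omega = 680

680


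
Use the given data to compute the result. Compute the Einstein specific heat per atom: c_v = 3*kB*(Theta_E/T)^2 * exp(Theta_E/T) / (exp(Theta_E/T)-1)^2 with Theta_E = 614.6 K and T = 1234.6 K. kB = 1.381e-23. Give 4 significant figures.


Step 1: x = Theta_E/T = 614.6/1234.6 = 0.4978
Step 2: x^2 = 0.2478
Step 3: exp(x) = 1.645
Step 4: c_v = 3*1.381e-23*0.2478*1.645/(1.645-1)^2 = 4.058e-23

4.058e-23


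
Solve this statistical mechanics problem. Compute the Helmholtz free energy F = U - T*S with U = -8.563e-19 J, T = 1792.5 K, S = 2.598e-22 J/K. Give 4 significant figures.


Step 1: T*S = 1792.5 * 2.598e-22 = 4.657e-19 J
Step 2: F = U - T*S = -8.563e-19 - 4.657e-19
Step 3: F = -1.322e-18 J

-1.322e-18


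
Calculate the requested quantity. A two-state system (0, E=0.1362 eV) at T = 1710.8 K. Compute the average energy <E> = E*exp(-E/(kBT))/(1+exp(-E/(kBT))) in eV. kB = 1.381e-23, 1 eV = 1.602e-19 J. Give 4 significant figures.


Step 1: beta*E = 0.1362*1.602e-19/(1.381e-23*1710.8) = 0.9235
Step 2: exp(-beta*E) = 0.3971
Step 3: <E> = 0.1362*0.3971/(1+0.3971) = 0.03871 eV

0.03871


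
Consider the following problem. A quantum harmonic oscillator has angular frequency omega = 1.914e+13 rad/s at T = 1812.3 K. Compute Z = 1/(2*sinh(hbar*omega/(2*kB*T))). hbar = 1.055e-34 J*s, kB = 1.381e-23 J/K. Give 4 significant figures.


Step 1: Compute x = hbar*omega/(kB*T) = 1.055e-34*1.914e+13/(1.381e-23*1812.3) = 0.08068
Step 2: x/2 = 0.04034
Step 3: sinh(x/2) = 0.04035
Step 4: Z = 1/(2*0.04035) = 12.39

12.39


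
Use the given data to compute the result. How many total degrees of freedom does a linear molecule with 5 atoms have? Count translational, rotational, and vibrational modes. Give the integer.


Step 1: Translational DOF = 3
Step 2: Rotational DOF (linear) = 2
Step 3: Vibrational DOF = 3*5 - 5 = 10
Step 4: Total = 3 + 2 + 10 = 15

15


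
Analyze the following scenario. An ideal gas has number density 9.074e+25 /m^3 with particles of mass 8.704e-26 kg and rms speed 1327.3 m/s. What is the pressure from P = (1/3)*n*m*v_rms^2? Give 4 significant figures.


Step 1: v_rms^2 = 1327.3^2 = 1.762e+06
Step 2: n*m = 9.074e+25*8.704e-26 = 7.898
Step 3: P = (1/3)*7.898*1.762e+06 = 4.638e+06 Pa

4.638e+06


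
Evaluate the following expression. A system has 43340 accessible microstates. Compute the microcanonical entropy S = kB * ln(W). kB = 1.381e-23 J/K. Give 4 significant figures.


Step 1: ln(W) = ln(43340) = 10.68
Step 2: S = kB * ln(W) = 1.381e-23 * 10.68
Step 3: S = 1.474e-22 J/K

1.474e-22


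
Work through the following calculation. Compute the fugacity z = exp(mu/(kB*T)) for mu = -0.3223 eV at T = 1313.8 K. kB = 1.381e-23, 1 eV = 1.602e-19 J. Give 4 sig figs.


Step 1: Convert mu to Joules: -0.3223*1.602e-19 = -5.163e-20 J
Step 2: kB*T = 1.381e-23*1313.8 = 1.814e-20 J
Step 3: mu/(kB*T) = -2.846
Step 4: z = exp(-2.846) = 0.05809

0.05809


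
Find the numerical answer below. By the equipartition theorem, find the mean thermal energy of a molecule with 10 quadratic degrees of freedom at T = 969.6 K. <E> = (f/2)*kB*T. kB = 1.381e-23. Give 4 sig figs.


Step 1: f/2 = 10/2 = 5
Step 2: kB*T = 1.381e-23 * 969.6 = 1.339e-20
Step 3: <E> = 5 * 1.339e-20 = 6.695e-20 J

6.695e-20


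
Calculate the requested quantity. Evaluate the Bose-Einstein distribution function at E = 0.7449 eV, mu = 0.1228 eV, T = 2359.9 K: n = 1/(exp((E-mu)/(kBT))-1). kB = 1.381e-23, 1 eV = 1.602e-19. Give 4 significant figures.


Step 1: (E - mu) = 0.6221 eV
Step 2: x = (E-mu)*eV/(kB*T) = 0.6221*1.602e-19/(1.381e-23*2359.9) = 3.058
Step 3: exp(x) = 21.28
Step 4: n = 1/(exp(x)-1) = 0.0493

0.0493


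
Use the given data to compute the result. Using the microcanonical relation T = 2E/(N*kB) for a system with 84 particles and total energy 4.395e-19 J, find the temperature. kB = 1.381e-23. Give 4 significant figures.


Step 1: Numerator = 2*E = 2*4.395e-19 = 8.79e-19 J
Step 2: Denominator = N*kB = 84*1.381e-23 = 1.16e-21
Step 3: T = 8.79e-19 / 1.16e-21 = 757.7 K

757.7


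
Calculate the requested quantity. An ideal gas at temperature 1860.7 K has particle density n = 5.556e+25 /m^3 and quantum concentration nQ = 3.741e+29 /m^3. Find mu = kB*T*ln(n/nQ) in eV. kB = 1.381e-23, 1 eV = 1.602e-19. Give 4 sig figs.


Step 1: n/nQ = 5.556e+25/3.741e+29 = 0.0001485
Step 2: ln(n/nQ) = -8.815
Step 3: mu = kB*T*ln(n/nQ) = 2.57e-20*-8.815 = -2.265e-19 J
Step 4: Convert to eV: -2.265e-19/1.602e-19 = -1.414 eV

-1.414


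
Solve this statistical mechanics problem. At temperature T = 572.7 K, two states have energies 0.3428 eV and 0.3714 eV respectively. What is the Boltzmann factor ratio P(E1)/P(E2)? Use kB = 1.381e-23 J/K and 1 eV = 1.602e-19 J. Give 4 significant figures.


Step 1: Compute energy difference dE = E1 - E2 = 0.3428 - 0.3714 = -0.0286 eV
Step 2: Convert to Joules: dE_J = -0.0286 * 1.602e-19 = -4.582e-21 J
Step 3: Compute exponent = -dE_J / (kB * T) = -(-4.582e-21) / (1.381e-23 * 572.7) = 0.5793
Step 4: P(E1)/P(E2) = exp(0.5793) = 1.785

1.785


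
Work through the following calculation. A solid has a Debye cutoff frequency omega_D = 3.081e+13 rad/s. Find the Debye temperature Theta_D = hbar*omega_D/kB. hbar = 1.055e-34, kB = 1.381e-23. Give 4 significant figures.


Step 1: hbar*omega_D = 1.055e-34 * 3.081e+13 = 3.25e-21 J
Step 2: Theta_D = 3.25e-21 / 1.381e-23
Step 3: Theta_D = 235.4 K

235.4


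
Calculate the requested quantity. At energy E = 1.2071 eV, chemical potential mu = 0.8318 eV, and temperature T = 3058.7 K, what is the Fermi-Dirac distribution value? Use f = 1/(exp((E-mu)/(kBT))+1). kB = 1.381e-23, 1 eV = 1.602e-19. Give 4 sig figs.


Step 1: (E - mu) = 1.2071 - 0.8318 = 0.3753 eV
Step 2: Convert: (E-mu)*eV = 6.012e-20 J
Step 3: x = (E-mu)*eV/(kB*T) = 1.423
Step 4: f = 1/(exp(1.423)+1) = 0.1941

0.1941


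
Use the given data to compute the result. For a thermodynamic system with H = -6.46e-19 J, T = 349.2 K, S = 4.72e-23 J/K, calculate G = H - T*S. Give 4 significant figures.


Step 1: T*S = 349.2 * 4.72e-23 = 1.648e-20 J
Step 2: G = H - T*S = -6.46e-19 - 1.648e-20
Step 3: G = -6.625e-19 J

-6.625e-19


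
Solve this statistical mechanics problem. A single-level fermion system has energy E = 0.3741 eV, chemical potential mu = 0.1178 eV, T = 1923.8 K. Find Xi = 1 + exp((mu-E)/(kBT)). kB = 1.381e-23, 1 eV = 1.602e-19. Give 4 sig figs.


Step 1: (mu - E) = 0.1178 - 0.3741 = -0.2563 eV
Step 2: x = (mu-E)*eV/(kB*T) = -0.2563*1.602e-19/(1.381e-23*1923.8) = -1.545
Step 3: exp(x) = 0.2132
Step 4: Xi = 1 + 0.2132 = 1.213

1.213


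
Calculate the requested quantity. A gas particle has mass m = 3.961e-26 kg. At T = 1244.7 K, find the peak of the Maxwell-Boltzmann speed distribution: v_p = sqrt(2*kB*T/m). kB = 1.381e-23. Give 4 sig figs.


Step 1: Numerator = 2*kB*T = 2*1.381e-23*1244.7 = 3.438e-20
Step 2: Ratio = 3.438e-20 / 3.961e-26 = 8.679e+05
Step 3: v_p = sqrt(8.679e+05) = 931.6 m/s

931.6


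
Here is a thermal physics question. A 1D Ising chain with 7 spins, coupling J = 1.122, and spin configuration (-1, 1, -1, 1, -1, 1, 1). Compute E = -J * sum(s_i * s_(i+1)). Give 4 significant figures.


Step 1: Nearest-neighbor products: -1, -1, -1, -1, -1, 1
Step 2: Sum of products = -4
Step 3: E = -1.122 * -4 = 4.488

4.488


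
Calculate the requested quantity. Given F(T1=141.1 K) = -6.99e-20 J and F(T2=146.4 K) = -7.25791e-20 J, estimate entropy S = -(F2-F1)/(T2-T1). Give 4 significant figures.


Step 1: dF = F2 - F1 = -7.25791e-20 - (-6.99e-20) = -2.6791e-21 J
Step 2: dT = T2 - T1 = 146.4 - 141.1 = 5.3 K
Step 3: S = -dF/dT = -(-2.6791e-21)/5.3 = 5.055e-22 J/K

5.055e-22


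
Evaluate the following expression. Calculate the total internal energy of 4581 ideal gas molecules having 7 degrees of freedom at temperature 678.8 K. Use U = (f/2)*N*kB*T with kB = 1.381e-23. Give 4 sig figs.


Step 1: f/2 = 7/2 = 3.5
Step 2: N*kB*T = 4581*1.381e-23*678.8 = 4.294e-17
Step 3: U = 3.5 * 4.294e-17 = 1.503e-16 J

1.503e-16
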